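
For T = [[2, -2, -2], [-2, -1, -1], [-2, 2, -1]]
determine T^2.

[[12, -6, 0], [0, 3, 6], [-6, 0, 3]]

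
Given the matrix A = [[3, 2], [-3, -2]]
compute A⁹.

A² = A (a projection; rank 1, trace 1), so A⁹ = A.

[[3, 2], [-3, -2]]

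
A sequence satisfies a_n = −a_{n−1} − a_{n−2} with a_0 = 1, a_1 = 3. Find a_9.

With companion matrix M = [[−1, −1], [1, 0]], [a_n, a_{n−1}]ᵀ = M·[a_{n−1}, a_{n−2}]ᵀ, so [a_9, a_8]ᵀ = M⁸·[a_1, a_0]ᵀ.
M⁸ = [[0, 1], [−1, −1]], giving [a_9, a_8]ᵀ = [[1], [−4]].

1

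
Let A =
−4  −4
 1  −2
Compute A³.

[[−24, −96], [24, 24]]

A² = [[12, 24], [−6, 0]]
A³ = [[−24, −96], [24, 24]]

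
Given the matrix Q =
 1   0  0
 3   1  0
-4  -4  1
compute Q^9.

[[1, 0, 0], [27, 1, 0], [-468, -36, 1]]

Q = I + N where N = [[0, 0, 0], [3, 0, 0], [-4, -4, 0]] is strictly lower-triangular, so N^3 = 0.
(I + N)^9 = I + 9·N + 36·N^2 = [[1, 0, 0], [27, 1, 0], [-468, -36, 1]].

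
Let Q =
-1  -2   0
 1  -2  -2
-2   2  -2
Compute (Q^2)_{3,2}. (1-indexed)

-4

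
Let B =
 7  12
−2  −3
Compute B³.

[[79, 156], [−26, −51]]

tr B = 4 and det B = 3, so the characteristic polynomial is λ² − (4)λ + (3) with roots 1 and 3.
Eigenvectors give P = [[−2, −3], [1, 1]] with P⁻¹ = [[1, 3], [−1, −2]], and B = P·diag(1, 3)·P⁻¹.
Then B³ = P·diag(1, 27)·P⁻¹ = [[−2, −81], [1, 27]] · [[1, 3], [−1, −2]] = [[79, 156], [−26, −51]].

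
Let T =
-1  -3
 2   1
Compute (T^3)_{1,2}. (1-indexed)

T^2 = [[-5, 0], [0, -5]]
T^3 = [[5, 15], [-10, -5]]

15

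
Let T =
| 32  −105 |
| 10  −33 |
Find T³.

tr T = −1 and det T = −6, so the characteristic polynomial is λ² − (−1)λ + (−6) with roots −3 and 2.
Eigenvectors give P = [[−3, 7], [−1, 2]] with P⁻¹ = [[2, −7], [1, −3]], and T = P·diag(−3, 2)·P⁻¹.
Then T³ = P·diag(−27, 8)·P⁻¹ = [[81, 56], [27, 16]] · [[2, −7], [1, −3]] = [[218, −735], [70, −237]].

[[218, −735], [70, −237]]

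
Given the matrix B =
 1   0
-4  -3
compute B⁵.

[[1, 0], [-244, -243]]

tr B = -2 and det B = -3, so the characteristic polynomial is λ² − (-2)λ + (-3) with roots 1 and -3.
Eigenvectors give P = [[-1, 0], [1, 1]] with P⁻¹ = [[-1, 0], [1, 1]], and B = P·diag(1, -3)·P⁻¹.
Then B⁵ = P·diag(1, -243)·P⁻¹ = [[-1, 0], [1, -243]] · [[-1, 0], [1, 1]] = [[1, 0], [-244, -243]].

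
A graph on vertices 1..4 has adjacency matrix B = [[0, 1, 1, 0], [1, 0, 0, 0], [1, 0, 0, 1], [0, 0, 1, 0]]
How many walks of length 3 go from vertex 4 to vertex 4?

The number of length-3 walks from vertex 4 to vertex 4 is entry (4,4) of B^3, where B is the adjacency matrix.
B^2 = [[2, 0, 0, 1], [0, 1, 1, 0], [0, 1, 2, 0], [1, 0, 0, 1]]
B^3 = [[0, 2, 3, 0], [2, 0, 0, 1], [3, 0, 0, 2], [0, 1, 2, 0]]

0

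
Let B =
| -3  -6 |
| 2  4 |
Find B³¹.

B² = B (a projection; rank 1, trace 1), so B³¹ = B.

[[-3, -6], [2, 4]]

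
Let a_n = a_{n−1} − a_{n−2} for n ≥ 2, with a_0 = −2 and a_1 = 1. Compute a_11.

With companion matrix T = [[1, −1], [1, 0]], [a_n, a_{n−1}]ᵀ = T·[a_{n−1}, a_{n−2}]ᵀ, so [a_11, a_10]ᵀ = T¹⁰·[a_1, a_0]ᵀ.
T¹⁰ = [[−1, 1], [−1, 0]], giving [a_11, a_10]ᵀ = [[−3], [−1]].

−3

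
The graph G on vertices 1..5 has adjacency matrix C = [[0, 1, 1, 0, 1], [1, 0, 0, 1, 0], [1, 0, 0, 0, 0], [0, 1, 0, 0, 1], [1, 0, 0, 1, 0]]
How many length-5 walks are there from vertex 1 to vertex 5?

The number of length-5 walks from vertex 1 to vertex 5 is entry (1,5) of C⁵, where C is the adjacency matrix.
C² = [[3, 0, 0, 2, 0], [0, 2, 1, 0, 2], [0, 1, 1, 0, 1], [2, 0, 0, 2, 0], [0, 2, 1, 0, 2]]
C³ = [[0, 5, 3, 0, 5], [5, 0, 0, 4, 0], [3, 0, 0, 2, 0], [0, 4, 2, 0, 4], [5, 0, 0, 4, 0]]
C⁴ = [[13, 0, 0, 10, 0], [0, 9, 5, 0, 9], [0, 5, 3, 0, 5], [10, 0, 0, 8, 0], [0, 9, 5, 0, 9]]
C⁵ = [[0, 23, 13, 0, 23], [23, 0, 0, 18, 0], [13, 0, 0, 10, 0], [0, 18, 10, 0, 18], [23, 0, 0, 18, 0]]

23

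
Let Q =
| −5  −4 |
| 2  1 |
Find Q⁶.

tr Q = −4 and det Q = 3, so the characteristic polynomial is λ² − (−4)λ + (3) with roots −1 and −3.
Eigenvectors give P = [[1, 2], [−1, −1]] with P⁻¹ = [[−1, −2], [1, 1]], and Q = P·diag(−1, −3)·P⁻¹.
Then Q⁶ = P·diag(1, 729)·P⁻¹ = [[1, 1458], [−1, −729]] · [[−1, −2], [1, 1]] = [[1457, 1456], [−728, −727]].

[[1457, 1456], [−728, −727]]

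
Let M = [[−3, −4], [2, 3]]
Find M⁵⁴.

[[1, 0], [0, 1]]

M² = I (check: tr M = 0 and det M = −1), so M⁵⁴ = I since 54 is even.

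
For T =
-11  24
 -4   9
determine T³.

[[-83, 168], [-28, 57]]

tr T = -2 and det T = -3, so the characteristic polynomial is λ² − (-2)λ + (-3) with roots 1 and -3.
Eigenvectors give P = [[2, -3], [1, -1]] with P⁻¹ = [[-1, 3], [-1, 2]], and T = P·diag(1, -3)·P⁻¹.
Then T³ = P·diag(1, -27)·P⁻¹ = [[2, 81], [1, 27]] · [[-1, 3], [-1, 2]] = [[-83, 168], [-28, 57]].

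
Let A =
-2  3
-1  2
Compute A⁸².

A² = I (check: tr A = 0 and det A = -1), so A⁸² = I since 82 is even.

[[1, 0], [0, 1]]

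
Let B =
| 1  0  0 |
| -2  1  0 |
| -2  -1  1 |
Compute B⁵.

[[1, 0, 0], [-10, 1, 0], [10, -5, 1]]

B = I + N where N = [[0, 0, 0], [-2, 0, 0], [-2, -1, 0]] is strictly lower-triangular, so N³ = 0.
(I + N)⁵ = I + 5·N + 10·N² = [[1, 0, 0], [-10, 1, 0], [10, -5, 1]].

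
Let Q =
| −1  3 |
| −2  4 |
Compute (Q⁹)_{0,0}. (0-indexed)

tr Q = 3 and det Q = 2, so the characteristic polynomial is λ² − (3)λ + (2) with roots 2 and 1.
Eigenvectors give P = [[1, 3], [1, 2]] with P⁻¹ = [[−2, 3], [1, −1]], and Q = P·diag(2, 1)·P⁻¹.
Then Q⁹ = P·diag(512, 1)·P⁻¹ = [[512, 3], [512, 2]] · [[−2, 3], [1, −1]] = [[−1021, 1533], [−1022, 1534]].

−1021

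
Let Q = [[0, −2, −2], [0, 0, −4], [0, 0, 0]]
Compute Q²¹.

[[0, 0, 0], [0, 0, 0], [0, 0, 0]]

Q is strictly triangular, hence nilpotent: Q³ = 0, so Q²¹ = 0.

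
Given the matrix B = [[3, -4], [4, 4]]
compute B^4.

[[-735, 196], [-196, -784]]

B^2 = [[-7, -28], [28, 0]]
B^3 = [[-133, -84], [84, -112]]
B^4 = [[-735, 196], [-196, -784]]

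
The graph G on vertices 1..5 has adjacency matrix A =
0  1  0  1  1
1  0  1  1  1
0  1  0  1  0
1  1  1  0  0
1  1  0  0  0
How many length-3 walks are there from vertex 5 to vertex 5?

2

The number of length-3 walks from vertex 5 to vertex 5 is entry (5,5) of A^3, where A is the adjacency matrix.
A^2 = [[3, 2, 2, 1, 1], [2, 4, 1, 2, 1], [2, 1, 2, 1, 1], [1, 2, 1, 3, 2], [1, 1, 1, 2, 2]]
A^3 = [[4, 7, 3, 7, 5], [7, 6, 6, 7, 6], [3, 6, 2, 5, 3], [7, 7, 5, 4, 3], [5, 6, 3, 3, 2]]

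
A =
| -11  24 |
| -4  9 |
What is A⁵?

tr A = -2 and det A = -3, so the characteristic polynomial is λ² − (-2)λ + (-3) with roots -3 and 1.
Eigenvectors give P = [[3, -2], [1, -1]] with P⁻¹ = [[1, -2], [1, -3]], and A = P·diag(-3, 1)·P⁻¹.
Then A⁵ = P·diag(-243, 1)·P⁻¹ = [[-729, -2], [-243, -1]] · [[1, -2], [1, -3]] = [[-731, 1464], [-244, 489]].

[[-731, 1464], [-244, 489]]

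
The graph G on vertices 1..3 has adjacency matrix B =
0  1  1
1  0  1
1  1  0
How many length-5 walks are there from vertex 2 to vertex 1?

11

The number of length-5 walks from vertex 2 to vertex 1 is entry (2,1) of B^5, where B is the adjacency matrix.
B^2 = [[2, 1, 1], [1, 2, 1], [1, 1, 2]]
B^3 = [[2, 3, 3], [3, 2, 3], [3, 3, 2]]
B^4 = [[6, 5, 5], [5, 6, 5], [5, 5, 6]]
B^5 = [[10, 11, 11], [11, 10, 11], [11, 11, 10]]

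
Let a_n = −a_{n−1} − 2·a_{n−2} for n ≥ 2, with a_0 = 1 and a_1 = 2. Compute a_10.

56

With companion matrix C = [[−1, −2], [1, 0]], [a_n, a_{n−1}]ᵀ = C·[a_{n−1}, a_{n−2}]ᵀ, so [a_10, a_9]ᵀ = C^9·[a_1, a_0]ᵀ.
C^9 = [[11, 34], [−17, −6]], giving [a_10, a_9]ᵀ = [[56], [−40]].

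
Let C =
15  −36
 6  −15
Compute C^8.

[[6561, 0], [0, 6561]]

tr C = 0 and det C = −9, so the characteristic polynomial is λ² − (0)λ + (−9) with roots −3 and 3.
Eigenvectors give P = [[−2, 3], [−1, 1]] with P⁻¹ = [[1, −3], [1, −2]], and C = P·diag(−3, 3)·P⁻¹.
Then C^8 = P·diag(6561, 6561)·P⁻¹ = [[−13122, 19683], [−6561, 6561]] · [[1, −3], [1, −2]] = [[6561, 0], [0, 6561]].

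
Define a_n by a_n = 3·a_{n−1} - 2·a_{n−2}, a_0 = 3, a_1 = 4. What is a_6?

66

With companion matrix Q = [[3, -2], [1, 0]], [a_n, a_{n−1}]ᵀ = Q·[a_{n−1}, a_{n−2}]ᵀ, so [a_6, a_5]ᵀ = Q⁵·[a_1, a_0]ᵀ.
Q⁵ = [[63, -62], [31, -30]], giving [a_6, a_5]ᵀ = [[66], [34]].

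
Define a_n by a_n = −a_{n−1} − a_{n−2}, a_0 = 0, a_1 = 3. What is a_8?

With companion matrix B = [[−1, −1], [1, 0]], [a_n, a_{n−1}]ᵀ = B·[a_{n−1}, a_{n−2}]ᵀ, so [a_8, a_7]ᵀ = B^7·[a_1, a_0]ᵀ.
B^7 = [[−1, −1], [1, 0]], giving [a_8, a_7]ᵀ = [[−3], [3]].

−3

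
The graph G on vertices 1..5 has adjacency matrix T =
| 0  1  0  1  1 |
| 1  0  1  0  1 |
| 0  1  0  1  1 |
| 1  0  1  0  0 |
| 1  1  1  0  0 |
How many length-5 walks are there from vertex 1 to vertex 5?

The number of length-5 walks from vertex 1 to vertex 5 is entry (1,5) of T^5, where T is the adjacency matrix.
T^2 = [[3, 1, 3, 0, 1], [1, 3, 1, 2, 2], [3, 1, 3, 0, 1], [0, 2, 0, 2, 2], [1, 2, 1, 2, 3]]
T^3 = [[2, 7, 2, 6, 7], [7, 4, 7, 2, 5], [2, 7, 2, 6, 7], [6, 2, 6, 0, 2], [7, 5, 7, 2, 4]]
T^4 = [[20, 11, 20, 4, 11], [11, 19, 11, 14, 18], [20, 11, 20, 4, 11], [4, 14, 4, 12, 14], [11, 18, 11, 14, 19]]
T^5 = [[26, 51, 26, 40, 51], [51, 40, 51, 22, 41], [26, 51, 26, 40, 51], [40, 22, 40, 8, 22], [51, 41, 51, 22, 40]]

51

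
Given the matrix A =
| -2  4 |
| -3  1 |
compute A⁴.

A² = [[-8, -4], [3, -11]]
A³ = [[28, -36], [27, 1]]
A⁴ = [[52, 76], [-57, 109]]

[[52, 76], [-57, 109]]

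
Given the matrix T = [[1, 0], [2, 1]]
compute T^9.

T = I + N where N = [[0, 0], [2, 0]] is strictly lower-triangular, so N^2 = 0.
(I + N)^9 = I + 9·N = [[1, 0], [18, 1]].

[[1, 0], [18, 1]]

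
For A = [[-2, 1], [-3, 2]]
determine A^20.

A² = I (check: tr A = 0 and det A = -1), so A^20 = I since 20 is even.

[[1, 0], [0, 1]]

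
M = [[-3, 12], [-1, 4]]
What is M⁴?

[[-3, 12], [-1, 4]]

M² = M (a projection; rank 1, trace 1), so M⁴ = M.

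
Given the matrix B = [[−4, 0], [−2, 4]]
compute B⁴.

[[256, 0], [0, 256]]

B² = [[16, 0], [0, 16]]
B³ = [[−64, 0], [−32, 64]]
B⁴ = [[256, 0], [0, 256]]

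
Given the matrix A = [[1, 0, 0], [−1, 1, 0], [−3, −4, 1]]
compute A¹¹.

[[1, 0, 0], [−11, 1, 0], [187, −44, 1]]

A = I + N where N = [[0, 0, 0], [−1, 0, 0], [−3, −4, 0]] is strictly lower-triangular, so N³ = 0.
(I + N)¹¹ = I + 11·N + 55·N² = [[1, 0, 0], [−11, 1, 0], [187, −44, 1]].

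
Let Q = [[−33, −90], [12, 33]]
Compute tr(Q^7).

tr Q = 0 and det Q = −9, so the characteristic polynomial is λ² − (0)λ + (−9) with roots −3 and 3.
Eigenvectors give P = [[−3, 5], [1, −2]] with P⁻¹ = [[−2, −5], [−1, −3]], and Q = P·diag(−3, 3)·P⁻¹.
Then Q^7 = P·diag(−2187, 2187)·P⁻¹ = [[6561, 10935], [−2187, −4374]] · [[−2, −5], [−1, −3]] = [[−24057, −65610], [8748, 24057]].

0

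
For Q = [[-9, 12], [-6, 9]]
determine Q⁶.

tr Q = 0 and det Q = -9, so the characteristic polynomial is λ² − (0)λ + (-9) with roots -3 and 3.
Eigenvectors give P = [[-2, -1], [-1, -1]] with P⁻¹ = [[-1, 1], [1, -2]], and Q = P·diag(-3, 3)·P⁻¹.
Then Q⁶ = P·diag(729, 729)·P⁻¹ = [[-1458, -729], [-729, -729]] · [[-1, 1], [1, -2]] = [[729, 0], [0, 729]].

[[729, 0], [0, 729]]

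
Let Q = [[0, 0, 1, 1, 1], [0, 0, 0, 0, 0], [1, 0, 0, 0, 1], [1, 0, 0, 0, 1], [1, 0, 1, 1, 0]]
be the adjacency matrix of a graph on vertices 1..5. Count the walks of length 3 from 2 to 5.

0

The number of length-3 walks from vertex 2 to vertex 5 is entry (2,5) of Q³, where Q is the adjacency matrix.
Q² = [[3, 0, 1, 1, 2], [0, 0, 0, 0, 0], [1, 0, 2, 2, 1], [1, 0, 2, 2, 1], [2, 0, 1, 1, 3]]
Q³ = [[4, 0, 5, 5, 5], [0, 0, 0, 0, 0], [5, 0, 2, 2, 5], [5, 0, 2, 2, 5], [5, 0, 5, 5, 4]]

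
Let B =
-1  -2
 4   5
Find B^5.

tr B = 4 and det B = 3, so the characteristic polynomial is λ² − (4)λ + (3) with roots 1 and 3.
Eigenvectors give P = [[-1, -1], [1, 2]] with P⁻¹ = [[-2, -1], [1, 1]], and B = P·diag(1, 3)·P⁻¹.
Then B^5 = P·diag(1, 243)·P⁻¹ = [[-1, -243], [1, 486]] · [[-2, -1], [1, 1]] = [[-241, -242], [484, 485]].

[[-241, -242], [484, 485]]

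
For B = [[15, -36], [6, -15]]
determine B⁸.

[[6561, 0], [0, 6561]]

tr B = 0 and det B = -9, so the characteristic polynomial is λ² − (0)λ + (-9) with roots -3 and 3.
Eigenvectors give P = [[-2, 3], [-1, 1]] with P⁻¹ = [[1, -3], [1, -2]], and B = P·diag(-3, 3)·P⁻¹.
Then B⁸ = P·diag(6561, 6561)·P⁻¹ = [[-13122, 19683], [-6561, 6561]] · [[1, -3], [1, -2]] = [[6561, 0], [0, 6561]].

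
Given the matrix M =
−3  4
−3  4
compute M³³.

[[−3, 4], [−3, 4]]

M² = M (a projection; rank 1, trace 1), so M³³ = M.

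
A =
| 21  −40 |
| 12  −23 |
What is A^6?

tr A = −2 and det A = −3, so the characteristic polynomial is λ² − (−2)λ + (−3) with roots 1 and −3.
Eigenvectors give P = [[2, −5], [1, −3]] with P⁻¹ = [[3, −5], [1, −2]], and A = P·diag(1, −3)·P⁻¹.
Then A^6 = P·diag(1, 729)·P⁻¹ = [[2, −3645], [1, −2187]] · [[3, −5], [1, −2]] = [[−3639, 7280], [−2184, 4369]].

[[−3639, 7280], [−2184, 4369]]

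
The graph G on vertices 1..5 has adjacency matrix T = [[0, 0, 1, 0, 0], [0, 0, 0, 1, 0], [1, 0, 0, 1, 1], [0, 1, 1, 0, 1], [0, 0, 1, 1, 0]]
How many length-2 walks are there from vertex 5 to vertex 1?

The number of length-2 walks from vertex 5 to vertex 1 is entry (5,1) of T², where T is the adjacency matrix.
T² = [[1, 0, 0, 1, 1], [0, 1, 1, 0, 1], [0, 1, 3, 1, 1], [1, 0, 1, 3, 1], [1, 1, 1, 1, 2]]

1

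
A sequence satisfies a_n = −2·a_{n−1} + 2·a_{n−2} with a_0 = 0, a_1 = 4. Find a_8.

With companion matrix C = [[−2, 2], [1, 0]], [a_n, a_{n−1}]ᵀ = C·[a_{n−1}, a_{n−2}]ᵀ, so [a_8, a_7]ᵀ = C^7·[a_1, a_0]ᵀ.
C^7 = [[−896, 656], [328, −240]], giving [a_8, a_7]ᵀ = [[−3584], [1312]].

−3584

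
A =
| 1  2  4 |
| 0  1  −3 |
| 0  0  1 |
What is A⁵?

[[1, 10, −40], [0, 1, −15], [0, 0, 1]]

A = I + N where N = [[0, 2, 4], [0, 0, −3], [0, 0, 0]] is strictly upper-triangular, so N³ = 0.
(I + N)⁵ = I + 5·N + 10·N² = [[1, 10, −40], [0, 1, −15], [0, 0, 1]].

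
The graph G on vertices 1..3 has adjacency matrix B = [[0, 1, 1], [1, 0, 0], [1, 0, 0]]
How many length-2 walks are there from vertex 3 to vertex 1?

0

The number of length-2 walks from vertex 3 to vertex 1 is entry (3,1) of B², where B is the adjacency matrix.
B² = [[2, 0, 0], [0, 1, 1], [0, 1, 1]]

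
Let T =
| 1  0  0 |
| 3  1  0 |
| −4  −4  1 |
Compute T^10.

T = I + N where N = [[0, 0, 0], [3, 0, 0], [−4, −4, 0]] is strictly lower-triangular, so N^3 = 0.
(I + N)^10 = I + 10·N + 45·N^2 = [[1, 0, 0], [30, 1, 0], [−580, −40, 1]].

[[1, 0, 0], [30, 1, 0], [−580, −40, 1]]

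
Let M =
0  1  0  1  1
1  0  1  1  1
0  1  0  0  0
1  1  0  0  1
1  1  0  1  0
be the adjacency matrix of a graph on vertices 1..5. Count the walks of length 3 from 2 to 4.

The number of length-3 walks from vertex 2 to vertex 4 is entry (2,4) of M^3, where M is the adjacency matrix.
M^2 = [[3, 2, 1, 2, 2], [2, 4, 0, 2, 2], [1, 0, 1, 1, 1], [2, 2, 1, 3, 2], [2, 2, 1, 2, 3]]
M^3 = [[6, 8, 2, 7, 7], [8, 6, 4, 8, 8], [2, 4, 0, 2, 2], [7, 8, 2, 6, 7], [7, 8, 2, 7, 6]]

8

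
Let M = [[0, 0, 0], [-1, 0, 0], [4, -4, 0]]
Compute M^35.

M is strictly triangular, hence nilpotent: M^3 = 0, so M^35 = 0.

[[0, 0, 0], [0, 0, 0], [0, 0, 0]]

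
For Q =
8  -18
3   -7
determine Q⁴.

[[46, -90], [15, -29]]

tr Q = 1 and det Q = -2, so the characteristic polynomial is λ² − (1)λ + (-2) with roots -1 and 2.
Eigenvectors give P = [[2, 3], [1, 1]] with P⁻¹ = [[-1, 3], [1, -2]], and Q = P·diag(-1, 2)·P⁻¹.
Then Q⁴ = P·diag(1, 16)·P⁻¹ = [[2, 48], [1, 16]] · [[-1, 3], [1, -2]] = [[46, -90], [15, -29]].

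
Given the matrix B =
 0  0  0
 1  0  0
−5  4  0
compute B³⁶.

[[0, 0, 0], [0, 0, 0], [0, 0, 0]]

B is strictly triangular, hence nilpotent: B³ = 0, so B³⁶ = 0.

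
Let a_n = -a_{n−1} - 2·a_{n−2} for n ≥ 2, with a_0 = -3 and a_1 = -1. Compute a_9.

With companion matrix M = [[-1, -2], [1, 0]], [a_n, a_{n−1}]ᵀ = M·[a_{n−1}, a_{n−2}]ᵀ, so [a_9, a_8]ᵀ = M⁸·[a_1, a_0]ᵀ.
M⁸ = [[-17, -6], [3, -14]], giving [a_9, a_8]ᵀ = [[35], [39]].

35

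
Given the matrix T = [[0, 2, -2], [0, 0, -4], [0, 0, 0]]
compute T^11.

[[0, 0, 0], [0, 0, 0], [0, 0, 0]]

T is strictly triangular, hence nilpotent: T^3 = 0, so T^11 = 0.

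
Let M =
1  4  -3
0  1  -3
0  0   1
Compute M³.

M = I + N where N = [[0, 4, -3], [0, 0, -3], [0, 0, 0]] is strictly upper-triangular, so N³ = 0.
(I + N)³ = I + 3·N + 3·N² = [[1, 12, -45], [0, 1, -9], [0, 0, 1]].

[[1, 12, -45], [0, 1, -9], [0, 0, 1]]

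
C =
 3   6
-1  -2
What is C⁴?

C² = C (a projection; rank 1, trace 1), so C⁴ = C.

[[3, 6], [-1, -2]]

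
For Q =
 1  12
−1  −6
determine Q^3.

tr Q = −5 and det Q = 6, so the characteristic polynomial is λ² − (−5)λ + (6) with roots −3 and −2.
Eigenvectors give P = [[3, 4], [−1, −1]] with P⁻¹ = [[−1, −4], [1, 3]], and Q = P·diag(−3, −2)·P⁻¹.
Then Q^3 = P·diag(−27, −8)·P⁻¹ = [[−81, −32], [27, 8]] · [[−1, −4], [1, 3]] = [[49, 228], [−19, −84]].

[[49, 228], [−19, −84]]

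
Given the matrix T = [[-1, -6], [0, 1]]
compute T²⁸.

[[1, 0], [0, 1]]

T² = I (check: tr T = 0 and det T = -1), so T²⁸ = I since 28 is even.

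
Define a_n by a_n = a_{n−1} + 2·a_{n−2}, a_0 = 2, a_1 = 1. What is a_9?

With companion matrix C = [[1, 2], [1, 0]], [a_n, a_{n−1}]ᵀ = C·[a_{n−1}, a_{n−2}]ᵀ, so [a_9, a_8]ᵀ = C^8·[a_1, a_0]ᵀ.
C^8 = [[171, 170], [85, 86]], giving [a_9, a_8]ᵀ = [[511], [257]].

511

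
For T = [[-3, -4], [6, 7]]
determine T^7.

[[-4371, -4372], [6558, 6559]]

tr T = 4 and det T = 3, so the characteristic polynomial is λ² − (4)λ + (3) with roots 3 and 1.
Eigenvectors give P = [[2, 1], [-3, -1]] with P⁻¹ = [[-1, -1], [3, 2]], and T = P·diag(3, 1)·P⁻¹.
Then T^7 = P·diag(2187, 1)·P⁻¹ = [[4374, 1], [-6561, -1]] · [[-1, -1], [3, 2]] = [[-4371, -4372], [6558, 6559]].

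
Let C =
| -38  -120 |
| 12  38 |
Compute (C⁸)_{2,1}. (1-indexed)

tr C = 0 and det C = -4, so the characteristic polynomial is λ² − (0)λ + (-4) with roots 2 and -2.
Eigenvectors give P = [[-3, 10], [1, -3]] with P⁻¹ = [[3, 10], [1, 3]], and C = P·diag(2, -2)·P⁻¹.
Then C⁸ = P·diag(256, 256)·P⁻¹ = [[-768, 2560], [256, -768]] · [[3, 10], [1, 3]] = [[256, 0], [0, 256]].

0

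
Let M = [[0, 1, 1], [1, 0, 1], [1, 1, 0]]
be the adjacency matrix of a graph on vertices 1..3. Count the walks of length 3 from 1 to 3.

The number of length-3 walks from vertex 1 to vertex 3 is entry (1,3) of M^3, where M is the adjacency matrix.
M^2 = [[2, 1, 1], [1, 2, 1], [1, 1, 2]]
M^3 = [[2, 3, 3], [3, 2, 3], [3, 3, 2]]

3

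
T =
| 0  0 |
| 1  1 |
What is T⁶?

T² = T (a projection; rank 1, trace 1), so T⁶ = T.

[[0, 0], [1, 1]]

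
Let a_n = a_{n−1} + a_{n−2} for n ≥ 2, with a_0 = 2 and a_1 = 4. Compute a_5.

With companion matrix A = [[1, 1], [1, 0]], [a_n, a_{n−1}]ᵀ = A·[a_{n−1}, a_{n−2}]ᵀ, so [a_5, a_4]ᵀ = A⁴·[a_1, a_0]ᵀ.
A⁴ = [[5, 3], [3, 2]], giving [a_5, a_4]ᵀ = [[26], [16]].

26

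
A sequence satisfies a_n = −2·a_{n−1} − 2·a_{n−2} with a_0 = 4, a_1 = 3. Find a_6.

56

With companion matrix C = [[−2, −2], [1, 0]], [a_n, a_{n−1}]ᵀ = C·[a_{n−1}, a_{n−2}]ᵀ, so [a_6, a_5]ᵀ = C⁵·[a_1, a_0]ᵀ.
C⁵ = [[8, 8], [−4, 0]], giving [a_6, a_5]ᵀ = [[56], [−12]].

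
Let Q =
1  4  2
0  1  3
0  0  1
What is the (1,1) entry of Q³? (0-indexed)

1

Q = I + N where N = [[0, 4, 2], [0, 0, 3], [0, 0, 0]] is strictly upper-triangular, so N³ = 0.
(I + N)³ = I + 3·N + 3·N² = [[1, 12, 42], [0, 1, 9], [0, 0, 1]].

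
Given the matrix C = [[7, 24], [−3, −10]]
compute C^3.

[[55, 168], [−21, −64]]

tr C = −3 and det C = 2, so the characteristic polynomial is λ² − (−3)λ + (2) with roots −1 and −2.
Eigenvectors give P = [[−3, −8], [1, 3]] with P⁻¹ = [[−3, −8], [1, 3]], and C = P·diag(−1, −2)·P⁻¹.
Then C^3 = P·diag(−1, −8)·P⁻¹ = [[3, 64], [−1, −24]] · [[−3, −8], [1, 3]] = [[55, 168], [−21, −64]].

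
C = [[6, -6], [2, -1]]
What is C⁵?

tr C = 5 and det C = 6, so the characteristic polynomial is λ² − (5)λ + (6) with roots 2 and 3.
Eigenvectors give P = [[-3, 2], [-2, 1]] with P⁻¹ = [[1, -2], [2, -3]], and C = P·diag(2, 3)·P⁻¹.
Then C⁵ = P·diag(32, 243)·P⁻¹ = [[-96, 486], [-64, 243]] · [[1, -2], [2, -3]] = [[876, -1266], [422, -601]].

[[876, -1266], [422, -601]]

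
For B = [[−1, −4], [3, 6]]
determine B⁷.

tr B = 5 and det B = 6, so the characteristic polynomial is λ² − (5)λ + (6) with roots 2 and 3.
Eigenvectors give P = [[−4, 1], [3, −1]] with P⁻¹ = [[−1, −1], [−3, −4]], and B = P·diag(2, 3)·P⁻¹.
Then B⁷ = P·diag(128, 2187)·P⁻¹ = [[−512, 2187], [384, −2187]] · [[−1, −1], [−3, −4]] = [[−6049, −8236], [6177, 8364]].

[[−6049, −8236], [6177, 8364]]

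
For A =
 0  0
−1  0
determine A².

[[0, 0], [0, 0]]

A is strictly triangular, hence nilpotent: A² = 0, so A² = 0.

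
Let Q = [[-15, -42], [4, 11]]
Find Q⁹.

[[-137775, -413322], [39364, 118091]]

tr Q = -4 and det Q = 3, so the characteristic polynomial is λ² − (-4)λ + (3) with roots -1 and -3.
Eigenvectors give P = [[-3, 7], [1, -2]] with P⁻¹ = [[2, 7], [1, 3]], and Q = P·diag(-1, -3)·P⁻¹.
Then Q⁹ = P·diag(-1, -19683)·P⁻¹ = [[3, -137781], [-1, 39366]] · [[2, 7], [1, 3]] = [[-137775, -413322], [39364, 118091]].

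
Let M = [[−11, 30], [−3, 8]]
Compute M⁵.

tr M = −3 and det M = 2, so the characteristic polynomial is λ² − (−3)λ + (2) with roots −1 and −2.
Eigenvectors give P = [[3, 10], [1, 3]] with P⁻¹ = [[−3, 10], [1, −3]], and M = P·diag(−1, −2)·P⁻¹.
Then M⁵ = P·diag(−1, −32)·P⁻¹ = [[−3, −320], [−1, −96]] · [[−3, 10], [1, −3]] = [[−311, 930], [−93, 278]].

[[−311, 930], [−93, 278]]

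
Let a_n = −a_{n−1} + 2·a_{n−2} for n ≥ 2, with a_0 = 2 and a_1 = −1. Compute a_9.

−511

With companion matrix A = [[−1, 2], [1, 0]], [a_n, a_{n−1}]ᵀ = A·[a_{n−1}, a_{n−2}]ᵀ, so [a_9, a_8]ᵀ = A^8·[a_1, a_0]ᵀ.
A^8 = [[171, −170], [−85, 86]], giving [a_9, a_8]ᵀ = [[−511], [257]].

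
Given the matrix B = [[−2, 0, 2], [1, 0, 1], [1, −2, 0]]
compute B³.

[[−20, 8, 8], [2, −4, −4], [8, 0, −8]]

B² = [[6, −4, −4], [−1, −2, 2], [−4, 0, 0]]
B³ = [[−20, 8, 8], [2, −4, −4], [8, 0, −8]]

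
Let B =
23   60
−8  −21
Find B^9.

tr B = 2 and det B = −3, so the characteristic polynomial is λ² − (2)λ + (−3) with roots 3 and −1.
Eigenvectors give P = [[3, 5], [−1, −2]] with P⁻¹ = [[2, 5], [−1, −3]], and B = P·diag(3, −1)·P⁻¹.
Then B^9 = P·diag(19683, −1)·P⁻¹ = [[59049, −5], [−19683, 2]] · [[2, 5], [−1, −3]] = [[118103, 295260], [−39368, −98421]].

[[118103, 295260], [−39368, −98421]]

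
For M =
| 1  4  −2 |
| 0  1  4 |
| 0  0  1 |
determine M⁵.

M = I + N where N = [[0, 4, −2], [0, 0, 4], [0, 0, 0]] is strictly upper-triangular, so N³ = 0.
(I + N)⁵ = I + 5·N + 10·N² = [[1, 20, 150], [0, 1, 20], [0, 0, 1]].

[[1, 20, 150], [0, 1, 20], [0, 0, 1]]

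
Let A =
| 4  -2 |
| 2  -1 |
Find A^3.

[[36, -18], [18, -9]]

A^2 = [[12, -6], [6, -3]]
A^3 = [[36, -18], [18, -9]]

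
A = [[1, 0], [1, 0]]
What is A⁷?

A² = A (a projection; rank 1, trace 1), so A⁷ = A.

[[1, 0], [1, 0]]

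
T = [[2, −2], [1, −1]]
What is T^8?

[[2, −2], [1, −1]]

T² = T (a projection; rank 1, trace 1), so T^8 = T.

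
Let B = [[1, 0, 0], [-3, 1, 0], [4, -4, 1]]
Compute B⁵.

B = I + N where N = [[0, 0, 0], [-3, 0, 0], [4, -4, 0]] is strictly lower-triangular, so N³ = 0.
(I + N)⁵ = I + 5·N + 10·N² = [[1, 0, 0], [-15, 1, 0], [140, -20, 1]].

[[1, 0, 0], [-15, 1, 0], [140, -20, 1]]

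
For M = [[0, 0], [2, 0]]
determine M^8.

M is strictly triangular, hence nilpotent: M^2 = 0, so M^8 = 0.

[[0, 0], [0, 0]]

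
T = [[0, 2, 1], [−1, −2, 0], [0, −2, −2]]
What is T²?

[[−2, −6, −2], [2, 2, −1], [2, 8, 4]]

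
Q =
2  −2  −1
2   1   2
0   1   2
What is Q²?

[[0, −7, −8], [6, −1, 4], [2, 3, 6]]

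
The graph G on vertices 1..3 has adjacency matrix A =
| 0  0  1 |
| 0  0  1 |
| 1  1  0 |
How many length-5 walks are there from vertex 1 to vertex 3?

The number of length-5 walks from vertex 1 to vertex 3 is entry (1,3) of A^5, where A is the adjacency matrix.
A^2 = [[1, 1, 0], [1, 1, 0], [0, 0, 2]]
A^3 = [[0, 0, 2], [0, 0, 2], [2, 2, 0]]
A^4 = [[2, 2, 0], [2, 2, 0], [0, 0, 4]]
A^5 = [[0, 0, 4], [0, 0, 4], [4, 4, 0]]

4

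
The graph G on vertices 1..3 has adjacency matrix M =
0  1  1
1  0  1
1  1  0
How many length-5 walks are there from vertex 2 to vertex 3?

11

The number of length-5 walks from vertex 2 to vertex 3 is entry (2,3) of M^5, where M is the adjacency matrix.
M^2 = [[2, 1, 1], [1, 2, 1], [1, 1, 2]]
M^3 = [[2, 3, 3], [3, 2, 3], [3, 3, 2]]
M^4 = [[6, 5, 5], [5, 6, 5], [5, 5, 6]]
M^5 = [[10, 11, 11], [11, 10, 11], [11, 11, 10]]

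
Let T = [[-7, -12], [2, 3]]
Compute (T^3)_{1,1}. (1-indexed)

-79

tr T = -4 and det T = 3, so the characteristic polynomial is λ² − (-4)λ + (3) with roots -1 and -3.
Eigenvectors give P = [[-2, 3], [1, -1]] with P⁻¹ = [[1, 3], [1, 2]], and T = P·diag(-1, -3)·P⁻¹.
Then T^3 = P·diag(-1, -27)·P⁻¹ = [[2, -81], [-1, 27]] · [[1, 3], [1, 2]] = [[-79, -156], [26, 51]].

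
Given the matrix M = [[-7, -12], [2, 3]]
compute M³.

[[-79, -156], [26, 51]]

tr M = -4 and det M = 3, so the characteristic polynomial is λ² − (-4)λ + (3) with roots -1 and -3.
Eigenvectors give P = [[-2, 3], [1, -1]] with P⁻¹ = [[1, 3], [1, 2]], and M = P·diag(-1, -3)·P⁻¹.
Then M³ = P·diag(-1, -27)·P⁻¹ = [[2, -81], [-1, 27]] · [[1, 3], [1, 2]] = [[-79, -156], [26, 51]].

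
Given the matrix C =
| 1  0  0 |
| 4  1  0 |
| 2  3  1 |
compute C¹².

[[1, 0, 0], [48, 1, 0], [816, 36, 1]]

C = I + N where N = [[0, 0, 0], [4, 0, 0], [2, 3, 0]] is strictly lower-triangular, so N³ = 0.
(I + N)¹² = I + 12·N + 66·N² = [[1, 0, 0], [48, 1, 0], [816, 36, 1]].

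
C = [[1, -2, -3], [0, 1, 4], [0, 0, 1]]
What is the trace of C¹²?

C = I + N where N = [[0, -2, -3], [0, 0, 4], [0, 0, 0]] is strictly upper-triangular, so N³ = 0.
(I + N)¹² = I + 12·N + 66·N² = [[1, -24, -564], [0, 1, 48], [0, 0, 1]].

3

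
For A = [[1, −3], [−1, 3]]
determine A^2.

[[4, −12], [−4, 12]]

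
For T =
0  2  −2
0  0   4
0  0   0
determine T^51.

T is strictly triangular, hence nilpotent: T^3 = 0, so T^51 = 0.

[[0, 0, 0], [0, 0, 0], [0, 0, 0]]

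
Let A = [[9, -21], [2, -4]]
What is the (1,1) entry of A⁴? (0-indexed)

-374

tr A = 5 and det A = 6, so the characteristic polynomial is λ² − (5)λ + (6) with roots 2 and 3.
Eigenvectors give P = [[3, 7], [1, 2]] with P⁻¹ = [[-2, 7], [1, -3]], and A = P·diag(2, 3)·P⁻¹.
Then A⁴ = P·diag(16, 81)·P⁻¹ = [[48, 567], [16, 162]] · [[-2, 7], [1, -3]] = [[471, -1365], [130, -374]].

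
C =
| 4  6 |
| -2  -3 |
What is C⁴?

[[4, 6], [-2, -3]]

C² = C (a projection; rank 1, trace 1), so C⁴ = C.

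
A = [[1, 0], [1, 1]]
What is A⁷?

A = I + N where N = [[0, 0], [1, 0]] is strictly lower-triangular, so N² = 0.
(I + N)⁷ = I + 7·N = [[1, 0], [7, 1]].

[[1, 0], [7, 1]]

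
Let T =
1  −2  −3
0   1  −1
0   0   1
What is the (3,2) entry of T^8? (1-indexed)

0

T = I + N where N = [[0, −2, −3], [0, 0, −1], [0, 0, 0]] is strictly upper-triangular, so N^3 = 0.
(I + N)^8 = I + 8·N + 28·N^2 = [[1, −16, 32], [0, 1, −8], [0, 0, 1]].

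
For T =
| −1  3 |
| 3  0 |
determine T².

[[10, −3], [−3, 9]]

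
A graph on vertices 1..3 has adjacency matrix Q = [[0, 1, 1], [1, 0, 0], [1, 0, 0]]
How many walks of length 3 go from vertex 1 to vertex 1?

0

The number of length-3 walks from vertex 1 to vertex 1 is entry (1,1) of Q³, where Q is the adjacency matrix.
Q² = [[2, 0, 0], [0, 1, 1], [0, 1, 1]]
Q³ = [[0, 2, 2], [2, 0, 0], [2, 0, 0]]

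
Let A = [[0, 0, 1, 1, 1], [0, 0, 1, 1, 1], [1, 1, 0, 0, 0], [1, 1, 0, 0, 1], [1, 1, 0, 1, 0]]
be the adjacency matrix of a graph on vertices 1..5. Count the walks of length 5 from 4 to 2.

The number of length-5 walks from vertex 4 to vertex 2 is entry (4,2) of A^5, where A is the adjacency matrix.
A^2 = [[3, 3, 0, 1, 1], [3, 3, 0, 1, 1], [0, 0, 2, 2, 2], [1, 1, 2, 3, 2], [1, 1, 2, 2, 3]]
A^3 = [[2, 2, 6, 7, 7], [2, 2, 6, 7, 7], [6, 6, 0, 2, 2], [7, 7, 2, 4, 5], [7, 7, 2, 5, 4]]
A^4 = [[20, 20, 4, 11, 11], [20, 20, 4, 11, 11], [4, 4, 12, 14, 14], [11, 11, 14, 19, 18], [11, 11, 14, 18, 19]]
A^5 = [[26, 26, 40, 51, 51], [26, 26, 40, 51, 51], [40, 40, 8, 22, 22], [51, 51, 22, 40, 41], [51, 51, 22, 41, 40]]

51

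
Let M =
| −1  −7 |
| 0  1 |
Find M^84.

M² = I (check: tr M = 0 and det M = −1), so M^84 = I since 84 is even.

[[1, 0], [0, 1]]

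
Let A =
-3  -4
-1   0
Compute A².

[[13, 12], [3, 4]]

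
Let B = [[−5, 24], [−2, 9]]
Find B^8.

tr B = 4 and det B = 3, so the characteristic polynomial is λ² − (4)λ + (3) with roots 3 and 1.
Eigenvectors give P = [[3, 4], [1, 1]] with P⁻¹ = [[−1, 4], [1, −3]], and B = P·diag(3, 1)·P⁻¹.
Then B^8 = P·diag(6561, 1)·P⁻¹ = [[19683, 4], [6561, 1]] · [[−1, 4], [1, −3]] = [[−19679, 78720], [−6560, 26241]].

[[−19679, 78720], [−6560, 26241]]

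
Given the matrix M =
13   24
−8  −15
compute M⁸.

[[−19679, −39360], [13120, 26241]]

tr M = −2 and det M = −3, so the characteristic polynomial is λ² − (−2)λ + (−3) with roots −3 and 1.
Eigenvectors give P = [[−3, 2], [2, −1]] with P⁻¹ = [[1, 2], [2, 3]], and M = P·diag(−3, 1)·P⁻¹.
Then M⁸ = P·diag(6561, 1)·P⁻¹ = [[−19683, 2], [13122, −1]] · [[1, 2], [2, 3]] = [[−19679, −39360], [13120, 26241]].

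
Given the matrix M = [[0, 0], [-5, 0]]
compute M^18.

[[0, 0], [0, 0]]

M is strictly triangular, hence nilpotent: M^2 = 0, so M^18 = 0.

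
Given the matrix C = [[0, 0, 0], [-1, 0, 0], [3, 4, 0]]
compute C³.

C is strictly triangular, hence nilpotent: C³ = 0, so C³ = 0.

[[0, 0, 0], [0, 0, 0], [0, 0, 0]]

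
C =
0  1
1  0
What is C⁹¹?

[[0, 1], [1, 0]]

C² = I (check: tr C = 0 and det C = -1), so C⁹¹ = C since 91 is odd.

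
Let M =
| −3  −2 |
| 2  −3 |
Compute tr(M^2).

10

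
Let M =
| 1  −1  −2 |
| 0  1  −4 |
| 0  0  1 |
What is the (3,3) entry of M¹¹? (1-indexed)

M = I + N where N = [[0, −1, −2], [0, 0, −4], [0, 0, 0]] is strictly upper-triangular, so N³ = 0.
(I + N)¹¹ = I + 11·N + 55·N² = [[1, −11, 198], [0, 1, −44], [0, 0, 1]].

1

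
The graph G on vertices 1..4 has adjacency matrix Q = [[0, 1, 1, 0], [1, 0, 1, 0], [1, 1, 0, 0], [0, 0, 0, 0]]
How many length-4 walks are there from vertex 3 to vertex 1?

5

The number of length-4 walks from vertex 3 to vertex 1 is entry (3,1) of Q⁴, where Q is the adjacency matrix.
Q² = [[2, 1, 1, 0], [1, 2, 1, 0], [1, 1, 2, 0], [0, 0, 0, 0]]
Q³ = [[2, 3, 3, 0], [3, 2, 3, 0], [3, 3, 2, 0], [0, 0, 0, 0]]
Q⁴ = [[6, 5, 5, 0], [5, 6, 5, 0], [5, 5, 6, 0], [0, 0, 0, 0]]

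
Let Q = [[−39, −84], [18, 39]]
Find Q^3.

[[−351, −756], [162, 351]]

tr Q = 0 and det Q = −9, so the characteristic polynomial is λ² − (0)λ + (−9) with roots −3 and 3.
Eigenvectors give P = [[7, −2], [−3, 1]] with P⁻¹ = [[1, 2], [3, 7]], and Q = P·diag(−3, 3)·P⁻¹.
Then Q^3 = P·diag(−27, 27)·P⁻¹ = [[−189, −54], [81, 27]] · [[1, 2], [3, 7]] = [[−351, −756], [162, 351]].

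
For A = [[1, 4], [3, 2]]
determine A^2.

[[13, 12], [9, 16]]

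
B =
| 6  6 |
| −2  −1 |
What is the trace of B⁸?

tr B = 5 and det B = 6, so the characteristic polynomial is λ² − (5)λ + (6) with roots 3 and 2.
Eigenvectors give P = [[−2, −3], [1, 2]] with P⁻¹ = [[−2, −3], [1, 2]], and B = P·diag(3, 2)·P⁻¹.
Then B⁸ = P·diag(6561, 256)·P⁻¹ = [[−13122, −768], [6561, 512]] · [[−2, −3], [1, 2]] = [[25476, 37830], [−12610, −18659]].

6817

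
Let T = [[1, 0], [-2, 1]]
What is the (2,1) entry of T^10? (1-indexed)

T = I + N where N = [[0, 0], [-2, 0]] is strictly lower-triangular, so N^2 = 0.
(I + N)^10 = I + 10·N = [[1, 0], [-20, 1]].

-20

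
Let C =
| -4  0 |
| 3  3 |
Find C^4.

C^2 = [[16, 0], [-3, 9]]
C^3 = [[-64, 0], [39, 27]]
C^4 = [[256, 0], [-75, 81]]

[[256, 0], [-75, 81]]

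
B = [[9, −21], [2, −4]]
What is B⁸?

[[44391, −132405], [12610, −37574]]

tr B = 5 and det B = 6, so the characteristic polynomial is λ² − (5)λ + (6) with roots 3 and 2.
Eigenvectors give P = [[7, 3], [2, 1]] with P⁻¹ = [[1, −3], [−2, 7]], and B = P·diag(3, 2)·P⁻¹.
Then B⁸ = P·diag(6561, 256)·P⁻¹ = [[45927, 768], [13122, 256]] · [[1, −3], [−2, 7]] = [[44391, −132405], [12610, −37574]].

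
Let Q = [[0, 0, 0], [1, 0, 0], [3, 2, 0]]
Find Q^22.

[[0, 0, 0], [0, 0, 0], [0, 0, 0]]

Q is strictly triangular, hence nilpotent: Q^3 = 0, so Q^22 = 0.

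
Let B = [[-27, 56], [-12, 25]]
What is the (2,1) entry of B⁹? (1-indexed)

tr B = -2 and det B = -3, so the characteristic polynomial is λ² − (-2)λ + (-3) with roots 1 and -3.
Eigenvectors give P = [[2, 7], [1, 3]] with P⁻¹ = [[-3, 7], [1, -2]], and B = P·diag(1, -3)·P⁻¹.
Then B⁹ = P·diag(1, -19683)·P⁻¹ = [[2, -137781], [1, -59049]] · [[-3, 7], [1, -2]] = [[-137787, 275576], [-59052, 118105]].

-59052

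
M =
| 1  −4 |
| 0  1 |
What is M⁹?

M = I + N where N = [[0, −4], [0, 0]] is strictly upper-triangular, so N² = 0.
(I + N)⁹ = I + 9·N = [[1, −36], [0, 1]].

[[1, −36], [0, 1]]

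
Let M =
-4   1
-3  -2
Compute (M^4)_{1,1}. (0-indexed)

M^2 = [[13, -6], [18, 1]]
M^3 = [[-34, 25], [-75, 16]]
M^4 = [[61, -84], [252, -107]]

-107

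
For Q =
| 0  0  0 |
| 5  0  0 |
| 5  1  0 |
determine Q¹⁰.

[[0, 0, 0], [0, 0, 0], [0, 0, 0]]

Q is strictly triangular, hence nilpotent: Q³ = 0, so Q¹⁰ = 0.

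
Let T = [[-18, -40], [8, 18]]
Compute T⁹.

[[-4608, -10240], [2048, 4608]]

tr T = 0 and det T = -4, so the characteristic polynomial is λ² − (0)λ + (-4) with roots -2 and 2.
Eigenvectors give P = [[5, -2], [-2, 1]] with P⁻¹ = [[1, 2], [2, 5]], and T = P·diag(-2, 2)·P⁻¹.
Then T⁹ = P·diag(-512, 512)·P⁻¹ = [[-2560, -1024], [1024, 512]] · [[1, 2], [2, 5]] = [[-4608, -10240], [2048, 4608]].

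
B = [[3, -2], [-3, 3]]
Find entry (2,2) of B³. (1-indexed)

B² = [[15, -12], [-18, 15]]
B³ = [[81, -66], [-99, 81]]

81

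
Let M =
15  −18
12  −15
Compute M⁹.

tr M = 0 and det M = −9, so the characteristic polynomial is λ² − (0)λ + (−9) with roots −3 and 3.
Eigenvectors give P = [[−1, 3], [−1, 2]] with P⁻¹ = [[2, −3], [1, −1]], and M = P·diag(−3, 3)·P⁻¹.
Then M⁹ = P·diag(−19683, 19683)·P⁻¹ = [[19683, 59049], [19683, 39366]] · [[2, −3], [1, −1]] = [[98415, −118098], [78732, −98415]].

[[98415, −118098], [78732, −98415]]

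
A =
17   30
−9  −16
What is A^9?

[[3077, 5130], [−1539, −2566]]

tr A = 1 and det A = −2, so the characteristic polynomial is λ² − (1)λ + (−2) with roots 2 and −1.
Eigenvectors give P = [[−2, −5], [1, 3]] with P⁻¹ = [[−3, −5], [1, 2]], and A = P·diag(2, −1)·P⁻¹.
Then A^9 = P·diag(512, −1)·P⁻¹ = [[−1024, 5], [512, −3]] · [[−3, −5], [1, 2]] = [[3077, 5130], [−1539, −2566]].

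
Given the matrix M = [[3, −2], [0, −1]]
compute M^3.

[[27, −14], [0, −1]]

M^2 = [[9, −4], [0, 1]]
M^3 = [[27, −14], [0, −1]]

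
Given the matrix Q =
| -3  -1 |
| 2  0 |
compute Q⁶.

tr Q = -3 and det Q = 2, so the characteristic polynomial is λ² − (-3)λ + (2) with roots -2 and -1.
Eigenvectors give P = [[-1, 1], [1, -2]] with P⁻¹ = [[-2, -1], [-1, -1]], and Q = P·diag(-2, -1)·P⁻¹.
Then Q⁶ = P·diag(64, 1)·P⁻¹ = [[-64, 1], [64, -2]] · [[-2, -1], [-1, -1]] = [[127, 63], [-126, -62]].

[[127, 63], [-126, -62]]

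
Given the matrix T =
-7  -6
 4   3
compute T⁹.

tr T = -4 and det T = 3, so the characteristic polynomial is λ² − (-4)λ + (3) with roots -3 and -1.
Eigenvectors give P = [[3, 1], [-2, -1]] with P⁻¹ = [[1, 1], [-2, -3]], and T = P·diag(-3, -1)·P⁻¹.
Then T⁹ = P·diag(-19683, -1)·P⁻¹ = [[-59049, -1], [39366, 1]] · [[1, 1], [-2, -3]] = [[-59047, -59046], [39364, 39363]].

[[-59047, -59046], [39364, 39363]]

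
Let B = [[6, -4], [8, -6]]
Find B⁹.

[[1536, -1024], [2048, -1536]]

tr B = 0 and det B = -4, so the characteristic polynomial is λ² − (0)λ + (-4) with roots -2 and 2.
Eigenvectors give P = [[-1, 1], [-2, 1]] with P⁻¹ = [[1, -1], [2, -1]], and B = P·diag(-2, 2)·P⁻¹.
Then B⁹ = P·diag(-512, 512)·P⁻¹ = [[512, 512], [1024, 512]] · [[1, -1], [2, -1]] = [[1536, -1024], [2048, -1536]].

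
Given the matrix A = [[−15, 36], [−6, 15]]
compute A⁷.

[[−10935, 26244], [−4374, 10935]]

tr A = 0 and det A = −9, so the characteristic polynomial is λ² − (0)λ + (−9) with roots 3 and −3.
Eigenvectors give P = [[−2, 3], [−1, 1]] with P⁻¹ = [[1, −3], [1, −2]], and A = P·diag(3, −3)·P⁻¹.
Then A⁷ = P·diag(2187, −2187)·P⁻¹ = [[−4374, −6561], [−2187, −2187]] · [[1, −3], [1, −2]] = [[−10935, 26244], [−4374, 10935]].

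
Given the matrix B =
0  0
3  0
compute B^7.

B is strictly triangular, hence nilpotent: B^2 = 0, so B^7 = 0.

[[0, 0], [0, 0]]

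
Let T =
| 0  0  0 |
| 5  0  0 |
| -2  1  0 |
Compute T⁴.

T is strictly triangular, hence nilpotent: T³ = 0, so T⁴ = 0.

[[0, 0, 0], [0, 0, 0], [0, 0, 0]]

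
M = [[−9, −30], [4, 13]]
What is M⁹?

tr M = 4 and det M = 3, so the characteristic polynomial is λ² − (4)λ + (3) with roots 1 and 3.
Eigenvectors give P = [[−3, 5], [1, −2]] with P⁻¹ = [[−2, −5], [−1, −3]], and M = P·diag(1, 3)·P⁻¹.
Then M⁹ = P·diag(1, 19683)·P⁻¹ = [[−3, 98415], [1, −39366]] · [[−2, −5], [−1, −3]] = [[−98409, −295230], [39364, 118093]].

[[−98409, −295230], [39364, 118093]]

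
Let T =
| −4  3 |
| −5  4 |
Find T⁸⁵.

T² = I (check: tr T = 0 and det T = −1), so T⁸⁵ = T since 85 is odd.

[[−4, 3], [−5, 4]]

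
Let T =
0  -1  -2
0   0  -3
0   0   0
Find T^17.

T is strictly triangular, hence nilpotent: T^3 = 0, so T^17 = 0.

[[0, 0, 0], [0, 0, 0], [0, 0, 0]]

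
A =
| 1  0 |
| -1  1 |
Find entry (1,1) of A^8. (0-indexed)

1

A = I + N where N = [[0, 0], [-1, 0]] is strictly lower-triangular, so N^2 = 0.
(I + N)^8 = I + 8·N = [[1, 0], [-8, 1]].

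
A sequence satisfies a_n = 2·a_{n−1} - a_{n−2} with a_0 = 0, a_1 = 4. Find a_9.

With companion matrix Q = [[2, -1], [1, 0]], [a_n, a_{n−1}]ᵀ = Q·[a_{n−1}, a_{n−2}]ᵀ, so [a_9, a_8]ᵀ = Q⁸·[a_1, a_0]ᵀ.
Q⁸ = [[9, -8], [8, -7]], giving [a_9, a_8]ᵀ = [[36], [32]].

36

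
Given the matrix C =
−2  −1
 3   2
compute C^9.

C² = I (check: tr C = 0 and det C = −1), so C^9 = C since 9 is odd.

[[−2, −1], [3, 2]]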